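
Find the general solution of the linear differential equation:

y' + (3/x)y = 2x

Using integrating factor method:

General solution: y = (2/5)x^2 + Cx^(-3)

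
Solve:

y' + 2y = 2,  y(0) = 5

General solution: y = 1 + Ce^(-2x)
Applying y(0) = 5: C = 5 - 1 = 4
Particular solution: y = 1 + 4e^(-2x)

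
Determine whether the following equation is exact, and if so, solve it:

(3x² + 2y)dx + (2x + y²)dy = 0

Verify exactness: ∂M/∂y = ∂N/∂x ✓
Find F(x,y) such that ∂F/∂x = M, ∂F/∂y = N
Solution: x³ + 2xy + y³/3 = C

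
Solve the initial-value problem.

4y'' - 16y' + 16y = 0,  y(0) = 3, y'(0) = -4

General solution: y = (C₁ + C₂x)e^(2x)
Repeated root r = 2
Applying ICs: C₁ = 3, C₂ = -10
Particular solution: y = (3 - 10x)e^(2x)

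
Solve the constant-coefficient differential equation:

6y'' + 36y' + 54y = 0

Characteristic equation: 6r² + 36r + 54 = 0
Divide by 6: r² + 6r + 9 = 0
Factored: (r + 3)² = 0
Repeated root: r = -3
General solution: y = (C₁ + C₂x)e^(-3x)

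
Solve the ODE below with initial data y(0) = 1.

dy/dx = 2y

General solution: y = Ce^(2x)
Applying IC y(0) = 1:
Particular solution: y = e^(2x)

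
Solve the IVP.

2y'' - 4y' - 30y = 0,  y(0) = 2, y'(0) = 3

General solution: y = C₁e^(5x) + C₂e^(-3x)
Applying ICs: C₁ = 9/8, C₂ = 7/8
Particular solution: y = (9/8)e^(5x) + (7/8)e^(-3x)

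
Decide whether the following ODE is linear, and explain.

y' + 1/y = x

Nonlinear (1/y term)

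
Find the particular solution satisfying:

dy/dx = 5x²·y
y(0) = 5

General solution: y = Ce^(5x³/3)
Applying IC y(0) = 5:
Particular solution: y = 5e^(5x³/3)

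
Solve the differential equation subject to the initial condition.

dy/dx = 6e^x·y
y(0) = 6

General solution: y = Ce^(6e^x)
Applying IC y(0) = 6:
Particular solution: y = 6e^(6(e^x - 1))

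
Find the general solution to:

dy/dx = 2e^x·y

Separating variables and integrating:
ln|y| = 2e^x + C

General solution: y = Ce^(2e^x)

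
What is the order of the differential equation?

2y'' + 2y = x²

The order is 2 (highest derivative is of order 2).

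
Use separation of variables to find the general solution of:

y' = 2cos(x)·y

Separating variables and integrating:
ln|y| = 2sin(x) + C

General solution: y = Ce^(2sin(x))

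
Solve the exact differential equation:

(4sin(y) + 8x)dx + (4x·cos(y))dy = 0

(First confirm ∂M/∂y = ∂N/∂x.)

Verify exactness: ∂M/∂y = ∂N/∂x ✓
Find F(x,y) such that ∂F/∂x = M, ∂F/∂y = N
Solution: 4x·sin(y) + 4x² = C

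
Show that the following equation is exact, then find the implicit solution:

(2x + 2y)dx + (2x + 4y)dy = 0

Verify exactness: ∂M/∂y = ∂N/∂x ✓
Find F(x,y) such that ∂F/∂x = M, ∂F/∂y = N
Solution: x² + 2xy + 2y² = C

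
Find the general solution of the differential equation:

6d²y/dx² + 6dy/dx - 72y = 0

Characteristic equation: 6r² + 6r - 72 = 0
Divide by 6: r² + r - 12 = 0
Roots: r = 3, -4 (distinct real)
General solution: y = C₁e^(3x) + C₂e^(-4x)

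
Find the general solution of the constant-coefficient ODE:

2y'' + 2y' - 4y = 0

Characteristic equation: 2r² + 2r - 4 = 0
Divide by 2: r² + r - 2 = 0
Roots: r = 1, -2 (distinct real)
General solution: y = C₁e^x + C₂e^(-2x)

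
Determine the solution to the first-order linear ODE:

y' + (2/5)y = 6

Using integrating factor method:

General solution: y = 15 + Ce^(-2x/5)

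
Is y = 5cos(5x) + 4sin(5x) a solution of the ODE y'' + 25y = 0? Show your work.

Verification:
y'' = -125cos(5x) - 100sin(5x)
y'' + 25y = 0 ✓

Yes, it is a solution.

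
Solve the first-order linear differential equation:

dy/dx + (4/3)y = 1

Using integrating factor method:

General solution: y = 3/4 + Ce^(-4x/3)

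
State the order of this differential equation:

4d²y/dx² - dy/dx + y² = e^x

The order is 2 (highest derivative is of order 2).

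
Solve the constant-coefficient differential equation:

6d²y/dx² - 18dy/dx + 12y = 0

Characteristic equation: 6r² - 18r + 12 = 0
Divide by 6: r² - 3r + 2 = 0
Roots: r = 1, 2 (distinct real)
General solution: y = C₁e^x + C₂e^(2x)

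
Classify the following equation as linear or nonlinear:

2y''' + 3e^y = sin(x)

Nonlinear (e^y is nonlinear in y)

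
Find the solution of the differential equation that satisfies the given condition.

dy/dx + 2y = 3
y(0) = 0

General solution: y = 3/2 + Ce^(-2x)
Applying y(0) = 0: C = 0 - 3/2 = -3/2
Particular solution: y = 3/2 - (3/2)e^(-2x)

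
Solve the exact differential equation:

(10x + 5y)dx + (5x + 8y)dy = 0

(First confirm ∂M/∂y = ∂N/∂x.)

Verify exactness: ∂M/∂y = ∂N/∂x ✓
Find F(x,y) such that ∂F/∂x = M, ∂F/∂y = N
Solution: 5x² + 5xy + 4y² = C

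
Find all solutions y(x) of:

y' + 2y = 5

Using integrating factor method:

General solution: y = 5/2 + Ce^(-2x)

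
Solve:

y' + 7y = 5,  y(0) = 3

General solution: y = 5/7 + Ce^(-7x)
Applying y(0) = 3: C = 3 - 5/7 = 16/7
Particular solution: y = 5/7 + (16/7)e^(-7x)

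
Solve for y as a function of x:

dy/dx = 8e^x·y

Separating variables and integrating:
ln|y| = 8e^x + C

General solution: y = Ce^(8e^x)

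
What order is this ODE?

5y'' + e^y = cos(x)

The order is 2 (highest derivative is of order 2).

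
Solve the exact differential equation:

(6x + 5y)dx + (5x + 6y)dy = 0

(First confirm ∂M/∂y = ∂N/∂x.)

Verify exactness: ∂M/∂y = ∂N/∂x ✓
Find F(x,y) such that ∂F/∂x = M, ∂F/∂y = N
Solution: 3x² + 5xy + 3y² = C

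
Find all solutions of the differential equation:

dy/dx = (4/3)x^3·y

Separating variables and integrating:
ln|y| = x^4/3 + C

General solution: y = Ce^(x^4/3)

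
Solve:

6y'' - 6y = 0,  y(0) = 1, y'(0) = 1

General solution: y = C₁e^x + C₂e^(-x)
Applying ICs: C₁ = 1, C₂ = 0
Particular solution: y = e^x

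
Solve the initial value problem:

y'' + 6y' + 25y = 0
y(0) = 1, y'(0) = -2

General solution: y = e^(-3x)(C₁cos(4x) + C₂sin(4x))
Complex roots r = -3 ± 4i
Applying ICs: C₁ = 1, C₂ = 1/4
Particular solution: y = e^(-3x)(cos(4x) + (1/4)sin(4x))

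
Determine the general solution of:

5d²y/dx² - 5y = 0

Characteristic equation: 5r² - 5 = 0
Divide by 5: r² - 1 = 0
Roots: r = 1, -1 (distinct real)
General solution: y = C₁e^x + C₂e^(-x)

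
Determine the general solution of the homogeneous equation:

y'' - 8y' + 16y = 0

Characteristic equation: r² - 8r + 16 = 0
Factored: (r - 4)² = 0
Repeated root: r = 4
General solution: y = (C₁ + C₂x)e^(4x)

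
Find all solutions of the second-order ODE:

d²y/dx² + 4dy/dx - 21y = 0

Characteristic equation: r² + 4r - 21 = 0
Roots: r = 3, -7 (distinct real)
General solution: y = C₁e^(3x) + C₂e^(-7x)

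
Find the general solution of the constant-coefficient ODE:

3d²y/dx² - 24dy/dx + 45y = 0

Characteristic equation: 3r² - 24r + 45 = 0
Divide by 3: r² - 8r + 15 = 0
Roots: r = 3, 5 (distinct real)
General solution: y = C₁e^(3x) + C₂e^(5x)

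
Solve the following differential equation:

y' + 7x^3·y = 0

Using integrating factor method:

General solution: y = Ce^(-7x^4/4)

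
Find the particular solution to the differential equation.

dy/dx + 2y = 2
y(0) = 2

General solution: y = 1 + Ce^(-2x)
Applying y(0) = 2: C = 2 - 1 = 1
Particular solution: y = 1 + e^(-2x)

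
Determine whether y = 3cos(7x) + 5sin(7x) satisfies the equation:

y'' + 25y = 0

Verification:
y'' = -147cos(7x) - 245sin(7x)
y'' + 25y ≠ 0 (frequency mismatch: got 49 instead of 25)

No, it is not a solution.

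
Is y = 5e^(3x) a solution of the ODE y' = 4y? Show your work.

Verification:
y = 5e^(3x)
y' = 15e^(3x)
But 4y = 20e^(3x)
y' ≠ 4y — the derivative does not match

No, it is not a solution.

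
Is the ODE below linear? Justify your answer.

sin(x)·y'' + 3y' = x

Yes. Linear (y and its derivatives appear to the first power only, no products of y terms)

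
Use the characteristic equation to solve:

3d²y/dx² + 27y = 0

Characteristic equation: 3r² + 27 = 0
Divide by 3: r² + 9 = 0
Roots: r = ±3i (complex conjugates)
General solution: y = C₁cos(3x) + C₂sin(3x)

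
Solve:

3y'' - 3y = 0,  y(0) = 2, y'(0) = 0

General solution: y = C₁e^x + C₂e^(-x)
Applying ICs: C₁ = 1, C₂ = 1
Particular solution: y = e^x + e^(-x)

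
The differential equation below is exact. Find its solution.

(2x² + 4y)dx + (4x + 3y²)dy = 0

Verify exactness: ∂M/∂y = ∂N/∂x ✓
Find F(x,y) such that ∂F/∂x = M, ∂F/∂y = N
Solution: 2x³/3 + 4xy + y³ = C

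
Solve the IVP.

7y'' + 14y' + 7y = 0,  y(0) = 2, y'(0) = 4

General solution: y = (C₁ + C₂x)e^(-x)
Repeated root r = -1
Applying ICs: C₁ = 2, C₂ = 6
Particular solution: y = (2 + 6x)e^(-x)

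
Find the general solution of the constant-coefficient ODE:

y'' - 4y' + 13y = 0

Characteristic equation: r² - 4r + 13 = 0
Roots: r = 2 ± 3i (complex conjugates)
General solution: y = e^(2x)(C₁cos(3x) + C₂sin(3x))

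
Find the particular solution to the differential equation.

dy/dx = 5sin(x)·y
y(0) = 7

General solution: y = Ce^(-5cos(x))
Applying IC y(0) = 7:
Particular solution: y = 7e^(5(1-cos(x)))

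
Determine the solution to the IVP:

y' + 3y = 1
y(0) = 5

General solution: y = 1/3 + Ce^(-3x)
Applying y(0) = 5: C = 5 - 1/3 = 14/3
Particular solution: y = 1/3 + (14/3)e^(-3x)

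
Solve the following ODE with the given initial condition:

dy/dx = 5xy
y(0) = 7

General solution: y = Ce^(5x²/2)
Applying IC y(0) = 7:
Particular solution: y = 7e^(5x²/2)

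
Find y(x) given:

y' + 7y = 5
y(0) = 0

General solution: y = 5/7 + Ce^(-7x)
Applying y(0) = 0: C = 0 - 5/7 = -5/7
Particular solution: y = 5/7 - (5/7)e^(-7x)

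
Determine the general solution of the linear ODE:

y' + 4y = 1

Using integrating factor method:

General solution: y = 1/4 + Ce^(-4x)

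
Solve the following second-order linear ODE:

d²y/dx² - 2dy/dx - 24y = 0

Characteristic equation: r² - 2r - 24 = 0
Roots: r = 6, -4 (distinct real)
General solution: y = C₁e^(6x) + C₂e^(-4x)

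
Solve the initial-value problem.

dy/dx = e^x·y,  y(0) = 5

General solution: y = Ce^(e^x)
Applying IC y(0) = 5:
Particular solution: y = 5e^(e^x - 1)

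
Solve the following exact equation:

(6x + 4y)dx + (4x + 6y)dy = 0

Verify exactness: ∂M/∂y = ∂N/∂x ✓
Find F(x,y) such that ∂F/∂x = M, ∂F/∂y = N
Solution: 3x² + 4xy + 3y² = C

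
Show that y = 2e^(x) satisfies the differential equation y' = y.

Verification:
y = 2e^(x)
y' = 2e^(x)
y = 2e^(x)
y' = y ✓

Yes, it is a solution.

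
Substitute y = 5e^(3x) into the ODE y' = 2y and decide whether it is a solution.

Verification:
y = 5e^(3x)
y' = 15e^(3x)
But 2y = 10e^(3x)
y' ≠ 2y — the derivative does not match

No, it is not a solution.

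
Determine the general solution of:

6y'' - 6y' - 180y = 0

Characteristic equation: 6r² - 6r - 180 = 0
Divide by 6: r² - r - 30 = 0
Roots: r = 6, -5 (distinct real)
General solution: y = C₁e^(6x) + C₂e^(-5x)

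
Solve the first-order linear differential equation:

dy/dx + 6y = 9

Using integrating factor method:

General solution: y = 3/2 + Ce^(-6x)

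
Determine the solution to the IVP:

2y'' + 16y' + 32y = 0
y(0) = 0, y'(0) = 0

General solution: y = (C₁ + C₂x)e^(-4x)
Repeated root r = -4
Applying ICs: C₁ = 0, C₂ = 0
Particular solution: y = 0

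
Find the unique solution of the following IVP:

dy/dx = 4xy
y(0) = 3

General solution: y = Ce^(2x²)
Applying IC y(0) = 3:
Particular solution: y = 3e^(2x²)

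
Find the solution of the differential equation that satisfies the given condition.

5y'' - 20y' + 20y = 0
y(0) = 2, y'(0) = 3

General solution: y = (C₁ + C₂x)e^(2x)
Repeated root r = 2
Applying ICs: C₁ = 2, C₂ = -1
Particular solution: y = (2 - x)e^(2x)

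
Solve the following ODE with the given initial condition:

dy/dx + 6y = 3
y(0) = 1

General solution: y = 1/2 + Ce^(-6x)
Applying y(0) = 1: C = 1 - 1/2 = 1/2
Particular solution: y = 1/2 + (1/2)e^(-6x)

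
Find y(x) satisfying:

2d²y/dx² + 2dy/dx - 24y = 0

Characteristic equation: 2r² + 2r - 24 = 0
Divide by 2: r² + r - 12 = 0
Roots: r = 3, -4 (distinct real)
General solution: y = C₁e^(3x) + C₂e^(-4x)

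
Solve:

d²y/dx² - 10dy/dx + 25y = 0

Characteristic equation: r² - 10r + 25 = 0
Factored: (r - 5)² = 0
Repeated root: r = 5
General solution: y = (C₁ + C₂x)e^(5x)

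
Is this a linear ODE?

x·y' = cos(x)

Yes. Linear (y and its derivatives appear to the first power only, no products of y terms)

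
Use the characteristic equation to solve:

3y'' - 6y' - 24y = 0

Characteristic equation: 3r² - 6r - 24 = 0
Divide by 3: r² - 2r - 8 = 0
Roots: r = 4, -2 (distinct real)
General solution: y = C₁e^(4x) + C₂e^(-2x)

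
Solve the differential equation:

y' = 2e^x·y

Separating variables and integrating:
ln|y| = 2e^x + C

General solution: y = Ce^(2e^x)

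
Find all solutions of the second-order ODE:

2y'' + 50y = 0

Characteristic equation: 2r² + 50 = 0
Divide by 2: r² + 25 = 0
Roots: r = ±5i (complex conjugates)
General solution: y = C₁cos(5x) + C₂sin(5x)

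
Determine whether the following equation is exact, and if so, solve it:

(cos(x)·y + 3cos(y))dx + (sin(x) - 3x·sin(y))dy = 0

Verify exactness: ∂M/∂y = ∂N/∂x ✓
Find F(x,y) such that ∂F/∂x = M, ∂F/∂y = N
Solution: sin(x)·y + 3x·cos(y) = C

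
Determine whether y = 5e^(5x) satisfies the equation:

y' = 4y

Verification:
y = 5e^(5x)
y' = 25e^(5x)
But 4y = 20e^(5x)
y' ≠ 4y — the derivative does not match

No, it is not a solution.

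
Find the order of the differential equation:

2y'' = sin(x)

The order is 2 (highest derivative is of order 2).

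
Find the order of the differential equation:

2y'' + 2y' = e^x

The order is 2 (highest derivative is of order 2).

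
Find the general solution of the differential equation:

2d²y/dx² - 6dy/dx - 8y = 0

Characteristic equation: 2r² - 6r - 8 = 0
Divide by 2: r² - 3r - 4 = 0
Roots: r = 4, -1 (distinct real)
General solution: y = C₁e^(4x) + C₂e^(-x)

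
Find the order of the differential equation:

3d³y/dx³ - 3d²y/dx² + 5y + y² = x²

The order is 3 (highest derivative is of order 3).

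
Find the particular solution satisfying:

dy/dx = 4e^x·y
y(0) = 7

General solution: y = Ce^(4e^x)
Applying IC y(0) = 7:
Particular solution: y = 7e^(4(e^x - 1))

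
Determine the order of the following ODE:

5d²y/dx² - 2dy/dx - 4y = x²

The order is 2 (highest derivative is of order 2).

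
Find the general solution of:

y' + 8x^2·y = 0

Using integrating factor method:

General solution: y = Ce^(-8x^3/3)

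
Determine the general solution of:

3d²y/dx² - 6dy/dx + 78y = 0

Characteristic equation: 3r² - 6r + 78 = 0
Divide by 3: r² - 2r + 26 = 0
Roots: r = 1 ± 5i (complex conjugates)
General solution: y = e^x(C₁cos(5x) + C₂sin(5x))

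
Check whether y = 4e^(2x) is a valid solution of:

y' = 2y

Verification:
y = 4e^(2x)
y' = 8e^(2x)
2y = 8e^(2x)
y' = 2y ✓

Yes, it is a solution.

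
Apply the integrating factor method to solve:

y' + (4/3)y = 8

Using integrating factor method:

General solution: y = 6 + Ce^(-4x/3)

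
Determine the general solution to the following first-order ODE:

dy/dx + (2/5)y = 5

Using integrating factor method:

General solution: y = 25/2 + Ce^(-2x/5)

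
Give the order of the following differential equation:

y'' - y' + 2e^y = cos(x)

The order is 2 (highest derivative is of order 2).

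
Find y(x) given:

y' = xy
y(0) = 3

General solution: y = Ce^(x²/2)
Applying IC y(0) = 3:
Particular solution: y = 3e^(x²/2)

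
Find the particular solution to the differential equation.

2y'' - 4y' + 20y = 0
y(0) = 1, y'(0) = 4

General solution: y = e^x(C₁cos(3x) + C₂sin(3x))
Complex roots r = 1 ± 3i
Applying ICs: C₁ = 1, C₂ = 1
Particular solution: y = e^x(cos(3x) + sin(3x))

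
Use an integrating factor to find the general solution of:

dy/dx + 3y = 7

Using integrating factor method:

General solution: y = 7/3 + Ce^(-3x)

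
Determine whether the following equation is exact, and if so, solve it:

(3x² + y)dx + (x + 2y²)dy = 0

Verify exactness: ∂M/∂y = ∂N/∂x ✓
Find F(x,y) such that ∂F/∂x = M, ∂F/∂y = N
Solution: x³ + xy + 2y³/3 = C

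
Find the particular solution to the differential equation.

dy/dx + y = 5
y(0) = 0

General solution: y = 5 + Ce^(-x)
Applying y(0) = 0: C = 0 - 5 = -5
Particular solution: y = 5 - 5e^(-x)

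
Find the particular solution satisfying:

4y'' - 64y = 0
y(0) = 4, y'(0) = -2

General solution: y = C₁e^(4x) + C₂e^(-4x)
Applying ICs: C₁ = 7/4, C₂ = 9/4
Particular solution: y = (7/4)e^(4x) + (9/4)e^(-4x)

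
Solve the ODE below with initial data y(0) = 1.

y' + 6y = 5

General solution: y = 5/6 + Ce^(-6x)
Applying y(0) = 1: C = 1 - 5/6 = 1/6
Particular solution: y = 5/6 + (1/6)e^(-6x)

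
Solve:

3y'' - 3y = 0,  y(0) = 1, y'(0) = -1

General solution: y = C₁e^x + C₂e^(-x)
Applying ICs: C₁ = 0, C₂ = 1
Particular solution: y = e^(-x)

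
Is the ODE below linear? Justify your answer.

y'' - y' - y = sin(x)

Yes. Linear (y and its derivatives appear to the first power only, no products of y terms)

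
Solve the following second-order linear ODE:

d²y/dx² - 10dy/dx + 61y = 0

Characteristic equation: r² - 10r + 61 = 0
Roots: r = 5 ± 6i (complex conjugates)
General solution: y = e^(5x)(C₁cos(6x) + C₂sin(6x))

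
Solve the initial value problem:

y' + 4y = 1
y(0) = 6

General solution: y = 1/4 + Ce^(-4x)
Applying y(0) = 6: C = 6 - 1/4 = 23/4
Particular solution: y = 1/4 + (23/4)e^(-4x)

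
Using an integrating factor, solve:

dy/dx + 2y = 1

Using integrating factor method:

General solution: y = 1/2 + Ce^(-2x)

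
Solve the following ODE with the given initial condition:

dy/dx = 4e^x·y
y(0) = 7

General solution: y = Ce^(4e^x)
Applying IC y(0) = 7:
Particular solution: y = 7e^(4(e^x - 1))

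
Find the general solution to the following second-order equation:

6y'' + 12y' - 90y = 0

Characteristic equation: 6r² + 12r - 90 = 0
Divide by 6: r² + 2r - 15 = 0
Roots: r = 3, -5 (distinct real)
General solution: y = C₁e^(3x) + C₂e^(-5x)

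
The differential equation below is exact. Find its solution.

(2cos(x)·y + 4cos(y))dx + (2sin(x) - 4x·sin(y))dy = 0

Verify exactness: ∂M/∂y = ∂N/∂x ✓
Find F(x,y) such that ∂F/∂x = M, ∂F/∂y = N
Solution: 2sin(x)·y + 4x·cos(y) = C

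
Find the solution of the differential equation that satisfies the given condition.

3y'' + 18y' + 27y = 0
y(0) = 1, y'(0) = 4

General solution: y = (C₁ + C₂x)e^(-3x)
Repeated root r = -3
Applying ICs: C₁ = 1, C₂ = 7
Particular solution: y = (1 + 7x)e^(-3x)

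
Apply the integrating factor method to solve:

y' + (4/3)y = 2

Using integrating factor method:

General solution: y = 3/2 + Ce^(-4x/3)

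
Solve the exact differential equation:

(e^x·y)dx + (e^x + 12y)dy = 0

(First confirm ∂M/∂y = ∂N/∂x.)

Verify exactness: ∂M/∂y = ∂N/∂x ✓
Find F(x,y) such that ∂F/∂x = M, ∂F/∂y = N
Solution: e^x·y + 6y² = C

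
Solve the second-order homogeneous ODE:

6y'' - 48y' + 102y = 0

Characteristic equation: 6r² - 48r + 102 = 0
Divide by 6: r² - 8r + 17 = 0
Roots: r = 4 ± i (complex conjugates)
General solution: y = e^(4x)(C₁cos(x) + C₂sin(x))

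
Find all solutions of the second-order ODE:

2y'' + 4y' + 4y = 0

Characteristic equation: 2r² + 4r + 4 = 0
Divide by 2: r² + 2r + 2 = 0
Roots: r = -1 ± i (complex conjugates)
General solution: y = e^(-x)(C₁cos(x) + C₂sin(x))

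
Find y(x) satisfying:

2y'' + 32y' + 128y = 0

Characteristic equation: 2r² + 32r + 128 = 0
Divide by 2: r² + 16r + 64 = 0
Factored: (r + 8)² = 0
Repeated root: r = -8
General solution: y = (C₁ + C₂x)e^(-8x)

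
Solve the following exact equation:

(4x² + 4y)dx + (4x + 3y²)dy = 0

Verify exactness: ∂M/∂y = ∂N/∂x ✓
Find F(x,y) such that ∂F/∂x = M, ∂F/∂y = N
Solution: 4x³/3 + 4xy + y³ = C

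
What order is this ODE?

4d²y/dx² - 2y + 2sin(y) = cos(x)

The order is 2 (highest derivative is of order 2).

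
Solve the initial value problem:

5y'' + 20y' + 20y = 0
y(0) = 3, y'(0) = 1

General solution: y = (C₁ + C₂x)e^(-2x)
Repeated root r = -2
Applying ICs: C₁ = 3, C₂ = 7
Particular solution: y = (3 + 7x)e^(-2x)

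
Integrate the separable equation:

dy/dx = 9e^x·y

Separating variables and integrating:
ln|y| = 9e^x + C

General solution: y = Ce^(9e^x)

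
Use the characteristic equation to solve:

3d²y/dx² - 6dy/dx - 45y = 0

Characteristic equation: 3r² - 6r - 45 = 0
Divide by 3: r² - 2r - 15 = 0
Roots: r = 5, -3 (distinct real)
General solution: y = C₁e^(5x) + C₂e^(-3x)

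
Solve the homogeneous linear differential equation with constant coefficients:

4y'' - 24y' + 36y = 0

Characteristic equation: 4r² - 24r + 36 = 0
Divide by 4: r² - 6r + 9 = 0
Factored: (r - 3)² = 0
Repeated root: r = 3
General solution: y = (C₁ + C₂x)e^(3x)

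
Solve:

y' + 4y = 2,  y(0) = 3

General solution: y = 1/2 + Ce^(-4x)
Applying y(0) = 3: C = 3 - 1/2 = 5/2
Particular solution: y = 1/2 + (5/2)e^(-4x)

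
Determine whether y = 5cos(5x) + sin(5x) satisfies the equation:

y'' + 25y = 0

Verification:
y'' = -125cos(5x) - 25sin(5x)
y'' + 25y = 0 ✓

Yes, it is a solution.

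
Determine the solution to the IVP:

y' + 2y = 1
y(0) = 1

General solution: y = 1/2 + Ce^(-2x)
Applying y(0) = 1: C = 1 - 1/2 = 1/2
Particular solution: y = 1/2 + (1/2)e^(-2x)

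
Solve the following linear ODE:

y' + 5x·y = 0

Using integrating factor method:

General solution: y = Ce^(-5x^2/2)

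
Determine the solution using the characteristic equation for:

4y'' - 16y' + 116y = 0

Characteristic equation: 4r² - 16r + 116 = 0
Divide by 4: r² - 4r + 29 = 0
Roots: r = 2 ± 5i (complex conjugates)
General solution: y = e^(2x)(C₁cos(5x) + C₂sin(5x))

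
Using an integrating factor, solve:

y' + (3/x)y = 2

Using integrating factor method:

General solution: y = (1/2)x + Cx^(-3)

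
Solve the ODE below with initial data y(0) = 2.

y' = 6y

General solution: y = Ce^(6x)
Applying IC y(0) = 2:
Particular solution: y = 2e^(6x)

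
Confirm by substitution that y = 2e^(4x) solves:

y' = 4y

Verification:
y = 2e^(4x)
y' = 8e^(4x)
4y = 8e^(4x)
y' = 4y ✓

Yes, it is a solution.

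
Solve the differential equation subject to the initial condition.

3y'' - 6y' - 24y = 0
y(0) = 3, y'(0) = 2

General solution: y = C₁e^(4x) + C₂e^(-2x)
Applying ICs: C₁ = 4/3, C₂ = 5/3
Particular solution: y = (4/3)e^(4x) + (5/3)e^(-2x)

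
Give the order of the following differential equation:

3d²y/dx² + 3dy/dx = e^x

The order is 2 (highest derivative is of order 2).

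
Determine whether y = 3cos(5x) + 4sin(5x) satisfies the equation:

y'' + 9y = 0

Verification:
y'' = -75cos(5x) - 100sin(5x)
y'' + 9y ≠ 0 (frequency mismatch: got 25 instead of 9)

No, it is not a solution.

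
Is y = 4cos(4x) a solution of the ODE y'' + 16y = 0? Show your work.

Verification:
y'' = -64cos(4x)
y'' + 16y = 0 ✓

Yes, it is a solution.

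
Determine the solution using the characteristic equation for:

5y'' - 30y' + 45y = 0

Characteristic equation: 5r² - 30r + 45 = 0
Divide by 5: r² - 6r + 9 = 0
Factored: (r - 3)² = 0
Repeated root: r = 3
General solution: y = (C₁ + C₂x)e^(3x)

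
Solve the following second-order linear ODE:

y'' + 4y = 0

Characteristic equation: r² + 4 = 0
Roots: r = ±2i (complex conjugates)
General solution: y = C₁cos(2x) + C₂sin(2x)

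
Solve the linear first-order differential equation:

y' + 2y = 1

Using integrating factor method:

General solution: y = 1/2 + Ce^(-2x)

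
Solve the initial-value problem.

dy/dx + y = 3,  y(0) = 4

General solution: y = 3 + Ce^(-x)
Applying y(0) = 4: C = 4 - 3 = 1
Particular solution: y = 3 + e^(-x)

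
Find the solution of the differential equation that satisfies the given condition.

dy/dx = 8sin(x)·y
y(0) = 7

General solution: y = Ce^(-8cos(x))
Applying IC y(0) = 7:
Particular solution: y = 7e^(8(1-cos(x)))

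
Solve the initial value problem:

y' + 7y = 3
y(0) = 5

General solution: y = 3/7 + Ce^(-7x)
Applying y(0) = 5: C = 5 - 3/7 = 32/7
Particular solution: y = 3/7 + (32/7)e^(-7x)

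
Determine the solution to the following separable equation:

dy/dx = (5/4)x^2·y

Separating variables and integrating:
ln|y| = 5x^3/12 + C

General solution: y = Ce^(5x^3/12)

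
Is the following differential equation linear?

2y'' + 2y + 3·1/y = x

No. Nonlinear (1/y term)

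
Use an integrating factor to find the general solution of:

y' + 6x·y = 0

Using integrating factor method:

General solution: y = Ce^(-3x^2)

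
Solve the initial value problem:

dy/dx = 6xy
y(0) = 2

General solution: y = Ce^(3x²)
Applying IC y(0) = 2:
Particular solution: y = 2e^(3x²)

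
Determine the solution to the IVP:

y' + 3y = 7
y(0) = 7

General solution: y = 7/3 + Ce^(-3x)
Applying y(0) = 7: C = 7 - 7/3 = 14/3
Particular solution: y = 7/3 + (14/3)e^(-3x)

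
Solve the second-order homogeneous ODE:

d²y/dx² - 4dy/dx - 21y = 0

Characteristic equation: r² - 4r - 21 = 0
Roots: r = 7, -3 (distinct real)
General solution: y = C₁e^(7x) + C₂e^(-3x)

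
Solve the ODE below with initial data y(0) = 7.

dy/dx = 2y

General solution: y = Ce^(2x)
Applying IC y(0) = 7:
Particular solution: y = 7e^(2x)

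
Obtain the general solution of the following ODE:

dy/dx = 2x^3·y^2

Separating variables and integrating:
-1/y = x^4/2 + C

General solution: y^-1 = (-1/2)x^4 + C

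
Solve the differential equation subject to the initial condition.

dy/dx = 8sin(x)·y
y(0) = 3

General solution: y = Ce^(-8cos(x))
Applying IC y(0) = 3:
Particular solution: y = 3e^(8(1-cos(x)))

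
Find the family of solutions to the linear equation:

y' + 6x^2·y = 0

Using integrating factor method:

General solution: y = Ce^(-2x^3)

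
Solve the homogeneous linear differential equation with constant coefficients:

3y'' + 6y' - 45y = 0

Characteristic equation: 3r² + 6r - 45 = 0
Divide by 3: r² + 2r - 15 = 0
Roots: r = 3, -5 (distinct real)
General solution: y = C₁e^(3x) + C₂e^(-5x)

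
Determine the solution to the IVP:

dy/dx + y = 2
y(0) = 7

General solution: y = 2 + Ce^(-x)
Applying y(0) = 7: C = 7 - 2 = 5
Particular solution: y = 2 + 5e^(-x)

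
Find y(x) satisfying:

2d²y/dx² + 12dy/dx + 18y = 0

Characteristic equation: 2r² + 12r + 18 = 0
Divide by 2: r² + 6r + 9 = 0
Factored: (r + 3)² = 0
Repeated root: r = -3
General solution: y = (C₁ + C₂x)e^(-3x)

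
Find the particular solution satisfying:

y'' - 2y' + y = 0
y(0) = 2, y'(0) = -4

General solution: y = (C₁ + C₂x)e^x
Repeated root r = 1
Applying ICs: C₁ = 2, C₂ = -6
Particular solution: y = (2 - 6x)e^x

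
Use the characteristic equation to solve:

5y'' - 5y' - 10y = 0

Characteristic equation: 5r² - 5r - 10 = 0
Divide by 5: r² - r - 2 = 0
Roots: r = 2, -1 (distinct real)
General solution: y = C₁e^(2x) + C₂e^(-x)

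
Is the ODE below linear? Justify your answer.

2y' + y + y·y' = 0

No. Nonlinear (product y·y')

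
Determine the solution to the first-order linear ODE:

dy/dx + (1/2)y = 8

Using integrating factor method:

General solution: y = 16 + Ce^(-x/2)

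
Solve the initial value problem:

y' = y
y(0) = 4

General solution: y = Ce^x
Applying IC y(0) = 4:
Particular solution: y = 4e^x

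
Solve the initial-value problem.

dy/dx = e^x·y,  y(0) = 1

General solution: y = Ce^(e^x)
Applying IC y(0) = 1:
Particular solution: y = e^(e^x - 1)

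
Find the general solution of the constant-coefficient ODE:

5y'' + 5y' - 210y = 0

Characteristic equation: 5r² + 5r - 210 = 0
Divide by 5: r² + r - 42 = 0
Roots: r = 6, -7 (distinct real)
General solution: y = C₁e^(6x) + C₂e^(-7x)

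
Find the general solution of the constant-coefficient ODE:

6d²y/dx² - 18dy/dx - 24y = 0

Characteristic equation: 6r² - 18r - 24 = 0
Divide by 6: r² - 3r - 4 = 0
Roots: r = 4, -1 (distinct real)
General solution: y = C₁e^(4x) + C₂e^(-x)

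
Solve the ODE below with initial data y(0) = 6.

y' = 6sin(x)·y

General solution: y = Ce^(-6cos(x))
Applying IC y(0) = 6:
Particular solution: y = 6e^(6(1-cos(x)))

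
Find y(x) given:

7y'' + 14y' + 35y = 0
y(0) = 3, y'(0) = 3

General solution: y = e^(-x)(C₁cos(2x) + C₂sin(2x))
Complex roots r = -1 ± 2i
Applying ICs: C₁ = 3, C₂ = 3
Particular solution: y = e^(-x)(3cos(2x) + 3sin(2x))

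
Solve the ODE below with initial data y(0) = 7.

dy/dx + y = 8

General solution: y = 8 + Ce^(-x)
Applying y(0) = 7: C = 7 - 8 = -1
Particular solution: y = 8 - e^(-x)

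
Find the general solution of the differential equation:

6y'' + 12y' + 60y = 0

Characteristic equation: 6r² + 12r + 60 = 0
Divide by 6: r² + 2r + 10 = 0
Roots: r = -1 ± 3i (complex conjugates)
General solution: y = e^(-x)(C₁cos(3x) + C₂sin(3x))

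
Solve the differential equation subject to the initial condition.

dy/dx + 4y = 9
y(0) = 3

General solution: y = 9/4 + Ce^(-4x)
Applying y(0) = 3: C = 3 - 9/4 = 3/4
Particular solution: y = 9/4 + (3/4)e^(-4x)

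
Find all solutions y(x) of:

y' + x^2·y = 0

Using integrating factor method:

General solution: y = Ce^(-x^3/3)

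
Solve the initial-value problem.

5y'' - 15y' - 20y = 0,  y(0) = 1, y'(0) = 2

General solution: y = C₁e^(4x) + C₂e^(-x)
Applying ICs: C₁ = 3/5, C₂ = 2/5
Particular solution: y = (3/5)e^(4x) + (2/5)e^(-x)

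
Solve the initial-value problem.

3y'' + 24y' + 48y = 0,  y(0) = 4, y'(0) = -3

General solution: y = (C₁ + C₂x)e^(-4x)
Repeated root r = -4
Applying ICs: C₁ = 4, C₂ = 13
Particular solution: y = (4 + 13x)e^(-4x)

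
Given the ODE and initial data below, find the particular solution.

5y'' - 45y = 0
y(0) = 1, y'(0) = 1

General solution: y = C₁e^(3x) + C₂e^(-3x)
Applying ICs: C₁ = 2/3, C₂ = 1/3
Particular solution: y = (2/3)e^(3x) + (1/3)e^(-3x)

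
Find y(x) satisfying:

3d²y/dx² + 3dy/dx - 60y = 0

Characteristic equation: 3r² + 3r - 60 = 0
Divide by 3: r² + r - 20 = 0
Roots: r = 4, -5 (distinct real)
General solution: y = C₁e^(4x) + C₂e^(-5x)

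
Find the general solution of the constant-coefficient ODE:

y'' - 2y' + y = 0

Characteristic equation: r² - 2r + 1 = 0
Factored: (r - 1)² = 0
Repeated root: r = 1
General solution: y = (C₁ + C₂x)e^x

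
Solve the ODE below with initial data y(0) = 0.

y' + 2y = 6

General solution: y = 3 + Ce^(-2x)
Applying y(0) = 0: C = 0 - 3 = -3
Particular solution: y = 3 - 3e^(-2x)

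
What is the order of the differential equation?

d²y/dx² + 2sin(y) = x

The order is 2 (highest derivative is of order 2).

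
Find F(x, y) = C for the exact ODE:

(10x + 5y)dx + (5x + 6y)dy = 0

Verify exactness: ∂M/∂y = ∂N/∂x ✓
Find F(x,y) such that ∂F/∂x = M, ∂F/∂y = N
Solution: 5x² + 5xy + 3y² = C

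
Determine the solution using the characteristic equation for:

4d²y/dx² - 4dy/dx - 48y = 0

Characteristic equation: 4r² - 4r - 48 = 0
Divide by 4: r² - r - 12 = 0
Roots: r = 4, -3 (distinct real)
General solution: y = C₁e^(4x) + C₂e^(-3x)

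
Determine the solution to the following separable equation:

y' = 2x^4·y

Separating variables and integrating:
ln|y| = 2x^5/5 + C

General solution: y = Ce^(2x^5/5)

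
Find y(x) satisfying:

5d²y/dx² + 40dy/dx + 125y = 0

Characteristic equation: 5r² + 40r + 125 = 0
Divide by 5: r² + 8r + 25 = 0
Roots: r = -4 ± 3i (complex conjugates)
General solution: y = e^(-4x)(C₁cos(3x) + C₂sin(3x))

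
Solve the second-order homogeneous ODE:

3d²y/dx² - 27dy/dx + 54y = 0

Characteristic equation: 3r² - 27r + 54 = 0
Divide by 3: r² - 9r + 18 = 0
Roots: r = 3, 6 (distinct real)
General solution: y = C₁e^(3x) + C₂e^(6x)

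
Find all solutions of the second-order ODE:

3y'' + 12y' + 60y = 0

Characteristic equation: 3r² + 12r + 60 = 0
Divide by 3: r² + 4r + 20 = 0
Roots: r = -2 ± 4i (complex conjugates)
General solution: y = e^(-2x)(C₁cos(4x) + C₂sin(4x))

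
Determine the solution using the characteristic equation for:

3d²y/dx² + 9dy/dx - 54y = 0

Characteristic equation: 3r² + 9r - 54 = 0
Divide by 3: r² + 3r - 18 = 0
Roots: r = 3, -6 (distinct real)
General solution: y = C₁e^(3x) + C₂e^(-6x)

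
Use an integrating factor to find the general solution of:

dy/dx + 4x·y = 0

Using integrating factor method:

General solution: y = Ce^(-2x^2)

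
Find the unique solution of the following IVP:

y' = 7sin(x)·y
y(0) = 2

General solution: y = Ce^(-7cos(x))
Applying IC y(0) = 2:
Particular solution: y = 2e^(7(1-cos(x)))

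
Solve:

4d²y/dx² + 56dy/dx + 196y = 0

Characteristic equation: 4r² + 56r + 196 = 0
Divide by 4: r² + 14r + 49 = 0
Factored: (r + 7)² = 0
Repeated root: r = -7
General solution: y = (C₁ + C₂x)e^(-7x)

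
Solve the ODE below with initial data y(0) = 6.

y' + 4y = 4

General solution: y = 1 + Ce^(-4x)
Applying y(0) = 6: C = 6 - 1 = 5
Particular solution: y = 1 + 5e^(-4x)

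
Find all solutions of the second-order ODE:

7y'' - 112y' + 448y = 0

Characteristic equation: 7r² - 112r + 448 = 0
Divide by 7: r² - 16r + 64 = 0
Factored: (r - 8)² = 0
Repeated root: r = 8
General solution: y = (C₁ + C₂x)e^(8x)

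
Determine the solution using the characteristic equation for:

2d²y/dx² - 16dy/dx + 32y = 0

Characteristic equation: 2r² - 16r + 32 = 0
Divide by 2: r² - 8r + 16 = 0
Factored: (r - 4)² = 0
Repeated root: r = 4
General solution: y = (C₁ + C₂x)e^(4x)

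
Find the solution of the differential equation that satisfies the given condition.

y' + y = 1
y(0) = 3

General solution: y = 1 + Ce^(-x)
Applying y(0) = 3: C = 3 - 1 = 2
Particular solution: y = 1 + 2e^(-x)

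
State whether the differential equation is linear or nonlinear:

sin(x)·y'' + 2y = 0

Linear (y and its derivatives appear to the first power only, no products of y terms)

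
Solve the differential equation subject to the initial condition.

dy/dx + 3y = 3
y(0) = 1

General solution: y = 1 + Ce^(-3x)
Applying y(0) = 1: C = 1 - 1 = 0
Particular solution: y = 1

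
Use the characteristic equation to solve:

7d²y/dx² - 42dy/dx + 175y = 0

Characteristic equation: 7r² - 42r + 175 = 0
Divide by 7: r² - 6r + 25 = 0
Roots: r = 3 ± 4i (complex conjugates)
General solution: y = e^(3x)(C₁cos(4x) + C₂sin(4x))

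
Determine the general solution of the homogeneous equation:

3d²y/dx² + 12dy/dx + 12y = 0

Characteristic equation: 3r² + 12r + 12 = 0
Divide by 3: r² + 4r + 4 = 0
Factored: (r + 2)² = 0
Repeated root: r = -2
General solution: y = (C₁ + C₂x)e^(-2x)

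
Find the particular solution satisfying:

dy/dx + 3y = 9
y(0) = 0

General solution: y = 3 + Ce^(-3x)
Applying y(0) = 0: C = 0 - 3 = -3
Particular solution: y = 3 - 3e^(-3x)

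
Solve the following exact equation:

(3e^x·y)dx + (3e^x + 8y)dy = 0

Verify exactness: ∂M/∂y = ∂N/∂x ✓
Find F(x,y) such that ∂F/∂x = M, ∂F/∂y = N
Solution: 3e^x·y + 4y² = C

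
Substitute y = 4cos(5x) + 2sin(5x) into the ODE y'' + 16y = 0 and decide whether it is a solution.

Verification:
y'' = -100cos(5x) - 50sin(5x)
y'' + 16y ≠ 0 (frequency mismatch: got 25 instead of 16)

No, it is not a solution.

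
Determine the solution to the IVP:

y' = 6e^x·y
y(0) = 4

General solution: y = Ce^(6e^x)
Applying IC y(0) = 4:
Particular solution: y = 4e^(6(e^x - 1))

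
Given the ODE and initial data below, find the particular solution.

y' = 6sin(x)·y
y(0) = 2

General solution: y = Ce^(-6cos(x))
Applying IC y(0) = 2:
Particular solution: y = 2e^(6(1-cos(x)))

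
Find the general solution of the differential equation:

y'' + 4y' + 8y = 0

Characteristic equation: r² + 4r + 8 = 0
Roots: r = -2 ± 2i (complex conjugates)
General solution: y = e^(-2x)(C₁cos(2x) + C₂sin(2x))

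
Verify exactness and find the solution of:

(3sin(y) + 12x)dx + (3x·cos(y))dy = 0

Verify exactness: ∂M/∂y = ∂N/∂x ✓
Find F(x,y) such that ∂F/∂x = M, ∂F/∂y = N
Solution: 3x·sin(y) + 6x² = C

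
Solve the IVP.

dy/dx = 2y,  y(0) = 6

General solution: y = Ce^(2x)
Applying IC y(0) = 6:
Particular solution: y = 6e^(2x)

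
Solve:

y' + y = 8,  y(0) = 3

General solution: y = 8 + Ce^(-x)
Applying y(0) = 3: C = 3 - 8 = -5
Particular solution: y = 8 - 5e^(-x)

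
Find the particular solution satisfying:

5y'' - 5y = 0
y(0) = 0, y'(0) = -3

General solution: y = C₁e^x + C₂e^(-x)
Applying ICs: C₁ = -3/2, C₂ = 3/2
Particular solution: y = -(3/2)e^x + (3/2)e^(-x)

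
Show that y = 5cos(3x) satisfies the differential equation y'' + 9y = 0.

Verification:
y'' = -45cos(3x)
y'' + 9y = 0 ✓

Yes, it is a solution.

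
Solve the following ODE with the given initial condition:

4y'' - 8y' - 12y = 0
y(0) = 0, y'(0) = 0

General solution: y = C₁e^(3x) + C₂e^(-x)
Applying ICs: C₁ = 0, C₂ = 0
Particular solution: y = 0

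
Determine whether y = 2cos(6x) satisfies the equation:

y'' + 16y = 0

Verification:
y'' = -72cos(6x)
y'' + 16y ≠ 0 (frequency mismatch: got 36 instead of 16)

No, it is not a solution.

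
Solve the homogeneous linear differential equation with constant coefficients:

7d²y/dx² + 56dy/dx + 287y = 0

Characteristic equation: 7r² + 56r + 287 = 0
Divide by 7: r² + 8r + 41 = 0
Roots: r = -4 ± 5i (complex conjugates)
General solution: y = e^(-4x)(C₁cos(5x) + C₂sin(5x))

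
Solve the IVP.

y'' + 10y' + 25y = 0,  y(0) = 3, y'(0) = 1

General solution: y = (C₁ + C₂x)e^(-5x)
Repeated root r = -5
Applying ICs: C₁ = 3, C₂ = 16
Particular solution: y = (3 + 16x)e^(-5x)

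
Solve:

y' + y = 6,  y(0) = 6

General solution: y = 6 + Ce^(-x)
Applying y(0) = 6: C = 6 - 6 = 0
Particular solution: y = 6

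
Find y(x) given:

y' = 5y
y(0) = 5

General solution: y = Ce^(5x)
Applying IC y(0) = 5:
Particular solution: y = 5e^(5x)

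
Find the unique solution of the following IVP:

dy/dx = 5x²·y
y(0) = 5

General solution: y = Ce^(5x³/3)
Applying IC y(0) = 5:
Particular solution: y = 5e^(5x³/3)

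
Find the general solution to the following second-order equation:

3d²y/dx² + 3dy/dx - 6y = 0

Characteristic equation: 3r² + 3r - 6 = 0
Divide by 3: r² + r - 2 = 0
Roots: r = 1, -2 (distinct real)
General solution: y = C₁e^x + C₂e^(-2x)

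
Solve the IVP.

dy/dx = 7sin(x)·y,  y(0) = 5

General solution: y = Ce^(-7cos(x))
Applying IC y(0) = 5:
Particular solution: y = 5e^(7(1-cos(x)))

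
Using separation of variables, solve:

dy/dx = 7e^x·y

Separating variables and integrating:
ln|y| = 7e^x + C

General solution: y = Ce^(7e^x)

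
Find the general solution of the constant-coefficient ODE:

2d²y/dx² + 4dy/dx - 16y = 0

Characteristic equation: 2r² + 4r - 16 = 0
Divide by 2: r² + 2r - 8 = 0
Roots: r = 2, -4 (distinct real)
General solution: y = C₁e^(2x) + C₂e^(-4x)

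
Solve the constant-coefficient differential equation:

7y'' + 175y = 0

Characteristic equation: 7r² + 175 = 0
Divide by 7: r² + 25 = 0
Roots: r = ±5i (complex conjugates)
General solution: y = C₁cos(5x) + C₂sin(5x)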